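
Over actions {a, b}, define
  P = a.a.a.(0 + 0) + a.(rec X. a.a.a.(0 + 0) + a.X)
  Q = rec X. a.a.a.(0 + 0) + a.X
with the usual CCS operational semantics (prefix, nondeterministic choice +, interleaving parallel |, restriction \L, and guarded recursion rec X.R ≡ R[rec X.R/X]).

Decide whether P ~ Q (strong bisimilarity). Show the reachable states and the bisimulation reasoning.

Reachable graph of P (5 states):
  m0 = a.a.a.(0 + 0) + a.(rec X. a.a.a.(0 + 0) + a.X) ⊢ ··a··> m1, ··a··> m2
  m1 = a.a.(0 + 0) ⊢ ··a··> m3
  m2 = rec X. a.a.a.(0 + 0) + a.X ⊢ ··a··> m1, ··a··> m2
  m3 = a.(0 + 0) ⊢ ··a··> m4
  m4 = 0 + 0 ⊢ ·
Reachable graph of Q (4 states):
  n0 = rec X. a.a.a.(0 + 0) + a.X ⊢ ··a··> n0, ··a··> n1
  n1 = a.a.(0 + 0) ⊢ ··a··> n2
  n2 = a.(0 + 0) ⊢ ··a··> n3
  n3 = 0 + 0 ⊢ ·
Partition-refinement fixed point:
  B0 = {m0, m2, n0}
  B1 = {m1, n1}
  B2 = {m3, n2}
  B3 = {m4, n3}
m0 ∈ B0, n0 ∈ B0 → same block

P ~ Q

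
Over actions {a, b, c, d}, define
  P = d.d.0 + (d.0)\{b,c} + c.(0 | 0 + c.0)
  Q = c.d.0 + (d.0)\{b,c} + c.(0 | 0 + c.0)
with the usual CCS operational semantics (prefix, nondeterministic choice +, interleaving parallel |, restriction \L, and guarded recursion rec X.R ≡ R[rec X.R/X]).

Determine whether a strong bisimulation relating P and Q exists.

P ≁ Q

Reachable graph of P (5 states):
  s0 = d.d.0 + (d.0)\{b,c} + c.(0 | 0 + c.0) → --c--▸ s1, --d--▸ s2, --d--▸ s3
  s1 = 0 | 0 + c.0 → --c--▸ s4
  s2 = 0\{b,c} → deadlocked
  s3 = d.0 → --d--▸ s4
  s4 = 0 → deadlocked
Reachable graph of Q (5 states):
  t0 = c.d.0 + (d.0)\{b,c} + c.(0 | 0 + c.0) → --c--▸ t1, --c--▸ t2, --d--▸ t3
  t1 = 0 | 0 + c.0 → --c--▸ t4
  t2 = d.0 → --d--▸ t4
  t3 = 0\{b,c} → deadlocked
  t4 = 0 → deadlocked
Partition-refinement fixed point:
  B0 = {s0}
  B1 = {s2, s4, t3, t4}
  B2 = {s3, t2}
  B3 = {s1, t1}
  B4 = {t0}
s0 ∈ B0, t0 ∈ B4 → different blocks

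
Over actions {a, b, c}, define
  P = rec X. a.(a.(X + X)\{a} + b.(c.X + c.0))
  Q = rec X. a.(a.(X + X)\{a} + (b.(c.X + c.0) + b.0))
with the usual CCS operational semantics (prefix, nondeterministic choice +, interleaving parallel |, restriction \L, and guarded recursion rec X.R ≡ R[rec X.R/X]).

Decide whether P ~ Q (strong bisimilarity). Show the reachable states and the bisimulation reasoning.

Reachable graph of P (5 states):
  m0 = rec X. a.(a.(X + X)\{a} + b.(c.X + c.0)) ⊢ --a--▸ m1
  m1 = a.((rec X. a.(a.(X + X)\{a} + b.(c.X + c.0))) + (rec X. a.(a.(X + X)\{a} + b.(c.X + c.0))))\{a} + b.(c.(rec X. a.(a.(X + X)\{a} + b.(c.X + c.0))) + c.0) ⊢ --a--▸ m2, --b--▸ m3
  m2 = ((rec X. a.(a.(X + X)\{a} + b.(c.X + c.0))) + (rec X. a.(a.(X + X)\{a} + b.(c.X + c.0))))\{a} ⊢ ∅
  m3 = c.(rec X. a.(a.(X + X)\{a} + b.(c.X + c.0))) + c.0 ⊢ --c--▸ m0, --c--▸ m4
  m4 = 0 ⊢ ∅
Reachable graph of Q (5 states):
  n0 = rec X. a.(a.(X + X)\{a} + (b.(c.X + c.0) + b.0)) ⊢ --a--▸ n1
  n1 = a.((rec X. a.(a.(X + X)\{a} + (b.(c.X + c.0) + b.0))) + (rec X. a.(a.(X + X)\{a} + (b.(c.X + c.0) + b.0))))\{a} + (b.(c.(rec X. a.(a.(X + X)\{a} + (b.(c.X + c.0) + b.0))) + c.0) + b.0) ⊢ --a--▸ n2, --b--▸ n3, --b--▸ n4
  n2 = ((rec X. a.(a.(X + X)\{a} + (b.(c.X + c.0) + b.0))) + (rec X. a.(a.(X + X)\{a} + (b.(c.X + c.0) + b.0))))\{a} ⊢ ∅
  n3 = 0 ⊢ ∅
  n4 = c.(rec X. a.(a.(X + X)\{a} + (b.(c.X + c.0) + b.0))) + c.0 ⊢ --c--▸ n0, --c--▸ n3
Partition-refinement fixed point:
  B0 = {m0}
  B1 = {m1}
  B2 = {m3}
  B3 = {m2, m4, n2, n3}
  B4 = {n0}
  B5 = {n1}
  B6 = {n4}
m0 ∈ B0, n0 ∈ B4 → different blocks

NO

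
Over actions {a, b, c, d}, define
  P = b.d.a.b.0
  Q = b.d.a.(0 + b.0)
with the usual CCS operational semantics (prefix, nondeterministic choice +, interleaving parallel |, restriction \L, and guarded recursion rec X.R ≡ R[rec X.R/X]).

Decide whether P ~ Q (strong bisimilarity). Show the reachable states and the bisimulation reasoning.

bisimilar

LTS(P): 5 reachable states
  u0 = b.d.a.b.0 has moves -b-> u1
  u1 = d.a.b.0 has moves -d-> u2
  u2 = a.b.0 has moves -a-> u3
  u3 = b.0 has moves -b-> u4
  u4 = 0 has moves ∅
LTS(Q): 5 reachable states
  v0 = b.d.a.(0 + b.0) has moves -b-> v1
  v1 = d.a.(0 + b.0) has moves -d-> v2
  v2 = a.(0 + b.0) has moves -a-> v3
  v3 = 0 + b.0 has moves -b-> v4
  v4 = 0 has moves ∅
Partition-refinement fixed point:
  B0 = {u0, v0}
  B1 = {u1, v1}
  B2 = {u2, v2}
  B3 = {u3, v3}
  B4 = {u4, v4}
u0 ∈ B0, v0 ∈ B0 → same block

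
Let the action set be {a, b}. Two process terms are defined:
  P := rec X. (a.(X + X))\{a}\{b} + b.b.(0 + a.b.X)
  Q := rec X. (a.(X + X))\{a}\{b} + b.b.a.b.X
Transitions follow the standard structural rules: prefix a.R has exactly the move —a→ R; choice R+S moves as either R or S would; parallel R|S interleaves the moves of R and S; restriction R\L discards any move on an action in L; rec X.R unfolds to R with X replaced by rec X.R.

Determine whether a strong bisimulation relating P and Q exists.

P's transition system — 4 states:
  m0 = rec X. (a.(X + X))\{a}\{b} + b.b.(0 + a.b.X) → —b→ m1
  m1 = b.(0 + a.b.(rec X. (a.(X + X))\{a}\{b} + b.b.(0 + a.b.X))) → —b→ m2
  m2 = 0 + a.b.(rec X. (a.(X + X))\{a}\{b} + b.b.(0 + a.b.X)) → —a→ m3
  m3 = b.(rec X. (a.(X + X))\{a}\{b} + b.b.(0 + a.b.X)) → —b→ m0
Q's transition system — 4 states:
  n0 = rec X. (a.(X + X))\{a}\{b} + b.b.a.b.X → —b→ n1
  n1 = b.a.b.(rec X. (a.(X + X))\{a}\{b} + b.b.a.b.X) → —b→ n2
  n2 = a.b.(rec X. (a.(X + X))\{a}\{b} + b.b.a.b.X) → —a→ n3
  n3 = b.(rec X. (a.(X + X))\{a}\{b} + b.b.a.b.X) → —b→ n0
Bisimilarity quotient blocks:
  B0 = {m0, n0}
  B1 = {m1, n1}
  B2 = {m2, n2}
  B3 = {m3, n3}
m0 ∈ B0, n0 ∈ B0 → same block

P ~ Q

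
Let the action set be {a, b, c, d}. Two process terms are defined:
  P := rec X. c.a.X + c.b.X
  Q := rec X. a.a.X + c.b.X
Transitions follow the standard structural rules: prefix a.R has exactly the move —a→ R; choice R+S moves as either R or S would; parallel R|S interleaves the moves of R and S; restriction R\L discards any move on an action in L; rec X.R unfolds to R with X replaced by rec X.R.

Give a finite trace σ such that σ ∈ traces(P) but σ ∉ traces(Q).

ca

Reachable graph of P (3 states):
  p0 = rec X. c.a.X + c.b.X :: -c-> p1, -c-> p2
  p1 = a.(rec X. c.a.X + c.b.X) :: -a-> p0
  p2 = b.(rec X. c.a.X + c.b.X) :: -b-> p0
Reachable graph of Q (3 states):
  q0 = rec X. a.a.X + c.b.X :: -a-> q1, -c-> q2
  q1 = a.(rec X. a.a.X + c.b.X) :: -a-> q0
  q2 = b.(rec X. a.a.X + c.b.X) :: -b-> q0
Executing ca from P (initial set {p0}):
  [1] c ⇒ {p1, p2}
  [2] a ⇒ {p0}
  ✓ P
Executing ca from Q (initial set {q0}):
  [1] c ⇒ {q2}
  [2] a ⇒ ∅  — Q cannot continue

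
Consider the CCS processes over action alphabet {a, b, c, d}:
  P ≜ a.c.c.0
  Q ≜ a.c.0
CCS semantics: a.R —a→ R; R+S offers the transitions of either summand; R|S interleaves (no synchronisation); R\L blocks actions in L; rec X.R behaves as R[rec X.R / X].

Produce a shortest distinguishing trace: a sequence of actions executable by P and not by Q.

Reachable graph of P (4 states):
  u0 = a.c.c.0 ⊢ ··a··> u1
  u1 = c.c.0 ⊢ ··c··> u2
  u2 = c.0 ⊢ ··c··> u3
  u3 = 0 ⊢ deadlocked
Reachable graph of Q (3 states):
  v0 = a.c.0 ⊢ ··a··> v1
  v1 = c.0 ⊢ ··c··> v2
  v2 = 0 ⊢ deadlocked
Trace ⟨acc⟩ through P, begin at {u0}:
  after a @ step 1: {u1}
  after c @ step 2: {u2}
  after c @ step 3: {u3}
  P completes σ.
Trace ⟨acc⟩ through Q, begin at {v0}:
  after a @ step 1: {v1}
  after c @ step 2: {v2}
  after c @ step 3: ∅  — Q cannot continue

acc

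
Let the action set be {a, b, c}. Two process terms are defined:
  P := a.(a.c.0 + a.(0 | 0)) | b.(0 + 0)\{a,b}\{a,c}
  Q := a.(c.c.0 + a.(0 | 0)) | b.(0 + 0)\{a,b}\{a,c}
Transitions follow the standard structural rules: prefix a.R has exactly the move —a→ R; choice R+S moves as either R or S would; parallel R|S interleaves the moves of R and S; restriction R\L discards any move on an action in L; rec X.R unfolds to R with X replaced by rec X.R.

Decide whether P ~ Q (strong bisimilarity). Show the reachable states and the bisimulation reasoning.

LTS(P): 10 reachable states
  s0 = a.(a.c.0 + a.(0 | 0)) | b.(0 + 0)\{a,b}\{a,c} → ··a··> s1, ··b··> s2
  s1 = (a.c.0 + a.(0 | 0)) | b.(0 + 0)\{a,b}\{a,c} → ··a··> s3, ··a··> s4, ··b··> s5
  s2 = a.(a.c.0 + a.(0 | 0)) | (0 + 0)\{a,b}\{a,c} → ··a··> s5
  s3 = 0 | 0 | b.(0 + 0)\{a,b}\{a,c} → ··b··> s6
  s4 = c.0 | b.(0 + 0)\{a,b}\{a,c} → ··b··> s7, ··c··> s8
  s5 = (a.c.0 + a.(0 | 0)) | (0 + 0)\{a,b}\{a,c} → ··a··> s6, ··a··> s7
  s6 = 0 | 0 | (0 + 0)\{a,b}\{a,c} → (no moves)
  s7 = c.0 | (0 + 0)\{a,b}\{a,c} → ··c··> s9
  s8 = 0 | b.(0 + 0)\{a,b}\{a,c} → ··b··> s9
  s9 = 0 | (0 + 0)\{a,b}\{a,c} → (no moves)
LTS(Q): 10 reachable states
  t0 = a.(c.c.0 + a.(0 | 0)) | b.(0 + 0)\{a,b}\{a,c} → ··a··> t1, ··b··> t2
  t1 = (c.c.0 + a.(0 | 0)) | b.(0 + 0)\{a,b}\{a,c} → ··a··> t3, ··b··> t4, ··c··> t5
  t2 = a.(c.c.0 + a.(0 | 0)) | (0 + 0)\{a,b}\{a,c} → ··a··> t4
  t3 = 0 | 0 | b.(0 + 0)\{a,b}\{a,c} → ··b··> t6
  t4 = (c.c.0 + a.(0 | 0)) | (0 + 0)\{a,b}\{a,c} → ··a··> t6, ··c··> t7
  t5 = c.0 | b.(0 + 0)\{a,b}\{a,c} → ··b··> t7, ··c··> t8
  t6 = 0 | 0 | (0 + 0)\{a,b}\{a,c} → (no moves)
  t7 = c.0 | (0 + 0)\{a,b}\{a,c} → ··c··> t9
  t8 = 0 | b.(0 + 0)\{a,b}\{a,c} → ··b··> t9
  t9 = 0 | (0 + 0)\{a,b}\{a,c} → (no moves)
Bisimilarity quotient blocks:
  B0 = {s0}
  B1 = {s1}
  B2 = {s4, t5}
  B3 = {s3, s8, t3, t8}
  B4 = {s6, s9, t6, t9}
  B5 = {s7, t7}
  B6 = {s5}
  B7 = {s2}
  B8 = {t0}
  B9 = {t2}
  B10 = {t4}
  B11 = {t1}
s0 ∈ B0, t0 ∈ B8 → different blocks

NO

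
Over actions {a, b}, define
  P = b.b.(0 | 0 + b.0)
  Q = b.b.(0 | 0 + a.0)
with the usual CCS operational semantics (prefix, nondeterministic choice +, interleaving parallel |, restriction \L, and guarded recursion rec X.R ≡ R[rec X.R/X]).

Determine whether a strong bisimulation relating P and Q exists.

NO

Reachable graph of P (4 states):
  u0 = b.b.(0 | 0 + b.0) ⊢ =b=> u1
  u1 = b.(0 | 0 + b.0) ⊢ =b=> u2
  u2 = 0 | 0 + b.0 ⊢ =b=> u3
  u3 = 0 ⊢ stopped
Reachable graph of Q (4 states):
  v0 = b.b.(0 | 0 + a.0) ⊢ =b=> v1
  v1 = b.(0 | 0 + a.0) ⊢ =b=> v2
  v2 = 0 | 0 + a.0 ⊢ =a=> v3
  v3 = 0 ⊢ stopped
Partition-refinement fixed point:
  B0 = {u0}
  B1 = {u1}
  B2 = {u2}
  B3 = {u3, v3}
  B4 = {v0}
  B5 = {v1}
  B6 = {v2}
u0 ∈ B0, v0 ∈ B4 → different blocks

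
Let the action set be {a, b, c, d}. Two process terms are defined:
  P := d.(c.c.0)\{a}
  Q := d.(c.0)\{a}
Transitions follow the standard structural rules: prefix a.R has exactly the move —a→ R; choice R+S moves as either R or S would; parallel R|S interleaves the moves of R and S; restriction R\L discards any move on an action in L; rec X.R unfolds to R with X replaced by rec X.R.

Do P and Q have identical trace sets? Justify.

trace-distinct — witness ⟨dcc⟩

P's transition system — 4 states:
  s0 = d.(c.c.0)\{a} → ··d··> s1
  s1 = (c.c.0)\{a} → ··c··> s2
  s2 = (c.0)\{a} → ··c··> s3
  s3 = 0\{a} → ∅
Q's transition system — 3 states:
  t0 = d.(c.0)\{a} → ··d··> t1
  t1 = (c.0)\{a} → ··c··> t2
  t2 = 0\{a} → ∅
Run σ = ⟨dcc⟩ on P: start {s0}
  step 1 (d): {s1}
  step 2 (c): {s2}
  step 3 (c): {s3}
  — P admits the full trace.
Run σ = ⟨dcc⟩ on Q: start {t0}
  step 1 (d): {t1}
  step 2 (c): {t2}
  step 3 (c): ∅  — Q cannot continue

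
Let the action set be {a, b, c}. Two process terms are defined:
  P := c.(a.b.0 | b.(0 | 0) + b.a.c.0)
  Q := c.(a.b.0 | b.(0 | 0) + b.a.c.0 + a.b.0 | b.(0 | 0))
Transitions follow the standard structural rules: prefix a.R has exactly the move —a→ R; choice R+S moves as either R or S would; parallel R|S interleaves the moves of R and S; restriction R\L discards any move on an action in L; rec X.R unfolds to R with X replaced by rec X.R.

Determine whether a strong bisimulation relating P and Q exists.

YES

Reachable graph of P (10 states):
  m0 = c.(a.b.0 | b.(0 | 0) + b.a.c.0) ⊢ -c-> m1
  m1 = a.b.0 | b.(0 | 0) + b.a.c.0 ⊢ -a-> m2, -b-> m3, -b-> m4
  m2 = b.0 | b.(0 | 0) ⊢ -b-> m5, -b-> m6
  m3 = a.b.0 | (0 | 0) ⊢ -a-> m6
  m4 = a.c.0 ⊢ -a-> m7
  m5 = 0 | b.(0 | 0) ⊢ -b-> m8
  m6 = b.0 | (0 | 0) ⊢ -b-> m8
  m7 = c.0 ⊢ -c-> m9
  m8 = 0 | (0 | 0) ⊢ stopped
  m9 = 0 ⊢ stopped
Reachable graph of Q (10 states):
  n0 = c.(a.b.0 | b.(0 | 0) + b.a.c.0 + a.b.0 | b.(0 | 0)) ⊢ -c-> n1
  n1 = a.b.0 | b.(0 | 0) + b.a.c.0 + a.b.0 | b.(0 | 0) ⊢ -a-> n2, -b-> n3, -b-> n4
  n2 = b.0 | b.(0 | 0) ⊢ -b-> n5, -b-> n6
  n3 = a.b.0 | (0 | 0) ⊢ -a-> n6
  n4 = a.c.0 ⊢ -a-> n7
  n5 = 0 | b.(0 | 0) ⊢ -b-> n8
  n6 = b.0 | (0 | 0) ⊢ -b-> n8
  n7 = c.0 ⊢ -c-> n9
  n8 = 0 | (0 | 0) ⊢ stopped
  n9 = 0 ⊢ stopped
Coarsest stable partition (strong bisimilarity classes):
  B0 = {m0, n0}
  B1 = {m1, n1}
  B2 = {m2, n2}
  B3 = {m5, m6, n5, n6}
  B4 = {m8, m9, n8, n9}
  B5 = {m3, n3}
  B6 = {m4, n4}
  B7 = {m7, n7}
m0 ∈ B0, n0 ∈ B0 → same block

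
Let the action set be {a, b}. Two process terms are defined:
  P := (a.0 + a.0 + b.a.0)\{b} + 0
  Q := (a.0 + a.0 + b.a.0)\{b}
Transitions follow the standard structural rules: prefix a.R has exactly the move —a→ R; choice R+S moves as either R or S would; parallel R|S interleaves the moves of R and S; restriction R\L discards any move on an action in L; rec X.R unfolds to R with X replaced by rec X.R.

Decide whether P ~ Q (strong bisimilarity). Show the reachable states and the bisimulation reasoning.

bisimilar

Reachable graph of P (2 states):
  m0 = (a.0 + a.0 + b.a.0)\{b} + 0 ⊢ =a=> m1
  m1 = 0\{b} ⊢ ·
Reachable graph of Q (2 states):
  n0 = (a.0 + a.0 + b.a.0)\{b} ⊢ =a=> n1
  n1 = 0\{b} ⊢ ·
Coarsest stable partition (strong bisimilarity classes):
  B0 = {m0, n0}
  B1 = {m1, n1}
m0 ∈ B0, n0 ∈ B0 → same block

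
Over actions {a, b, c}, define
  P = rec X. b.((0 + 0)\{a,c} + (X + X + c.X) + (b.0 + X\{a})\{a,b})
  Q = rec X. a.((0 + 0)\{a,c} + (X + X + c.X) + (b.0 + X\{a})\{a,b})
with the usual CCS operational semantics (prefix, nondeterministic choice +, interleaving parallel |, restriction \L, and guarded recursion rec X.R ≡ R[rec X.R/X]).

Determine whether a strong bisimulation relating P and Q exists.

not bisimilar

P's transition system — 2 states:
  u0 = rec X. b.((0 + 0)\{a,c} + (X + X + c.X) + (b.0 + X\{a})\{a,b}) → —b→ u1
  u1 = (0 + 0)\{a,c} + ((rec X. b.((0 + 0)\{a,c} + (X + X + c.X) + (b.0 + X\{a})\{a,b})) + (rec X. b.((0 + 0)\{a,c} + (X + X + c.X) + (b.0 + X\{a})\{a,b})) + c.(rec X. b.((0 + 0)\{a,c} + (X + X + c.X) + (b.0 + X\{a})\{a,b}))) + (b.0 + (rec X. b.((0 + 0)\{a,c} + (X + X + c.X) + (b.0 + X\{a})\{a,b}))\{a})\{a,b} → —b→ u1, —c→ u0
Q's transition system — 2 states:
  v0 = rec X. a.((0 + 0)\{a,c} + (X + X + c.X) + (b.0 + X\{a})\{a,b}) → —a→ v1
  v1 = (0 + 0)\{a,c} + ((rec X. a.((0 + 0)\{a,c} + (X + X + c.X) + (b.0 + X\{a})\{a,b})) + (rec X. a.((0 + 0)\{a,c} + (X + X + c.X) + (b.0 + X\{a})\{a,b})) + c.(rec X. a.((0 + 0)\{a,c} + (X + X + c.X) + (b.0 + X\{a})\{a,b}))) + (b.0 + (rec X. a.((0 + 0)\{a,c} + (X + X + c.X) + (b.0 + X\{a})\{a,b}))\{a})\{a,b} → —a→ v1, —c→ v0
Partition-refinement fixed point:
  B0 = {u0}
  B1 = {u1}
  B2 = {v0}
  B3 = {v1}
u0 ∈ B0, v0 ∈ B2 → different blocks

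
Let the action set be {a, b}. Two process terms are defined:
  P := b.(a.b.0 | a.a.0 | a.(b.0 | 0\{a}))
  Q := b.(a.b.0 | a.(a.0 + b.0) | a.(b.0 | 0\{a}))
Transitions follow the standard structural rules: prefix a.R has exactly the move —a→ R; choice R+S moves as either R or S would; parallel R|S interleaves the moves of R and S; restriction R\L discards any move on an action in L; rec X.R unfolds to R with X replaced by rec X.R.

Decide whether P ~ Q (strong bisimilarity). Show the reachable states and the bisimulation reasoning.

not bisimilar

P's transition system — 28 states:
  m0 = b.(a.b.0 | a.a.0 | a.(b.0 | 0\{a})) ⊢ -b-> m1
  m1 = a.b.0 | a.a.0 | a.(b.0 | 0\{a}) ⊢ -a-> m2, -a-> m3, -a-> m4
  m2 = a.b.0 | a.0 | a.(b.0 | 0\{a}) ⊢ -a-> m5, -a-> m6, -a-> m7
  m3 = a.b.0 | a.a.0 | (b.0 | 0\{a}) ⊢ -a-> m6, -a-> m8, -b-> m9
  m4 = b.0 | a.a.0 | a.(b.0 | 0\{a}) ⊢ -a-> m7, -a-> m8, -b-> m10
  m5 = a.b.0 | 0 | a.(b.0 | 0\{a}) ⊢ -a-> m11, -a-> m12
  m6 = a.b.0 | a.0 | (b.0 | 0\{a}) ⊢ -a-> m11, -a-> m13, -b-> m14
  m7 = b.0 | a.0 | a.(b.0 | 0\{a}) ⊢ -a-> m12, -a-> m13, -b-> m15
  m8 = b.0 | a.a.0 | (b.0 | 0\{a}) ⊢ -a-> m13, -b-> m16, -b-> m17
  m9 = a.b.0 | a.a.0 | (0 | 0\{a}) ⊢ -a-> m14, -a-> m17
  m10 = 0 | a.a.0 | a.(b.0 | 0\{a}) ⊢ -a-> m15, -a-> m16
  m11 = a.b.0 | 0 | (b.0 | 0\{a}) ⊢ -a-> m18, -b-> m19
  m12 = b.0 | 0 | a.(b.0 | 0\{a}) ⊢ -a-> m18, -b-> m20
  m13 = b.0 | a.0 | (b.0 | 0\{a}) ⊢ -a-> m18, -b-> m21, -b-> m22
  m14 = a.b.0 | a.0 | (0 | 0\{a}) ⊢ -a-> m19, -a-> m22
  m15 = 0 | a.0 | a.(b.0 | 0\{a}) ⊢ -a-> m20, -a-> m21
  m16 = 0 | a.a.0 | (b.0 | 0\{a}) ⊢ -a-> m21, -b-> m23
  m17 = b.0 | a.a.0 | (0 | 0\{a}) ⊢ -a-> m22, -b-> m23
  m18 = b.0 | 0 | (b.0 | 0\{a}) ⊢ -b-> m24, -b-> m25
  m19 = a.b.0 | 0 | (0 | 0\{a}) ⊢ -a-> m25
  m20 = 0 | 0 | a.(b.0 | 0\{a}) ⊢ -a-> m24
  m21 = 0 | a.0 | (b.0 | 0\{a}) ⊢ -a-> m24, -b-> m26
  m22 = b.0 | a.0 | (0 | 0\{a}) ⊢ -a-> m25, -b-> m26
  m23 = 0 | a.a.0 | (0 | 0\{a}) ⊢ -a-> m26
  m24 = 0 | 0 | (b.0 | 0\{a}) ⊢ -b-> m27
  m25 = b.0 | 0 | (0 | 0\{a}) ⊢ -b-> m27
  m26 = 0 | a.0 | (0 | 0\{a}) ⊢ -a-> m27
  m27 = 0 | 0 | (0 | 0\{a}) ⊢ deadlocked
Q's transition system — 28 states:
  n0 = b.(a.b.0 | a.(a.0 + b.0) | a.(b.0 | 0\{a})) ⊢ -b-> n1
  n1 = a.b.0 | a.(a.0 + b.0) | a.(b.0 | 0\{a}) ⊢ -a-> n2, -a-> n3, -a-> n4
  n2 = a.b.0 | (a.0 + b.0) | a.(b.0 | 0\{a}) ⊢ -a-> n5, -a-> n6, -a-> n7, -b-> n6
  n3 = a.b.0 | a.(a.0 + b.0) | (b.0 | 0\{a}) ⊢ -a-> n5, -a-> n8, -b-> n9
  n4 = b.0 | a.(a.0 + b.0) | a.(b.0 | 0\{a}) ⊢ -a-> n7, -a-> n8, -b-> n10
  n5 = a.b.0 | (a.0 + b.0) | (b.0 | 0\{a}) ⊢ -a-> n11, -a-> n12, -b-> n11, -b-> n13
  n6 = a.b.0 | 0 | a.(b.0 | 0\{a}) ⊢ -a-> n11, -a-> n14
  n7 = b.0 | (a.0 + b.0) | a.(b.0 | 0\{a}) ⊢ -a-> n12, -a-> n14, -b-> n14, -b-> n15
  n8 = b.0 | a.(a.0 + b.0) | (b.0 | 0\{a}) ⊢ -a-> n12, -b-> n16, -b-> n17
  n9 = a.b.0 | a.(a.0 + b.0) | (0 | 0\{a}) ⊢ -a-> n13, -a-> n17
  n10 = 0 | a.(a.0 + b.0) | a.(b.0 | 0\{a}) ⊢ -a-> n15, -a-> n16
  n11 = a.b.0 | 0 | (b.0 | 0\{a}) ⊢ -a-> n18, -b-> n19
  n12 = b.0 | (a.0 + b.0) | (b.0 | 0\{a}) ⊢ -a-> n18, -b-> n18, -b-> n20, -b-> n21
  n13 = a.b.0 | (a.0 + b.0) | (0 | 0\{a}) ⊢ -a-> n19, -a-> n21, -b-> n19
  n14 = b.0 | 0 | a.(b.0 | 0\{a}) ⊢ -a-> n18, -b-> n22
  n15 = 0 | (a.0 + b.0) | a.(b.0 | 0\{a}) ⊢ -a-> n20, -a-> n22, -b-> n22
  n16 = 0 | a.(a.0 + b.0) | (b.0 | 0\{a}) ⊢ -a-> n20, -b-> n23
  n17 = b.0 | a.(a.0 + b.0) | (0 | 0\{a}) ⊢ -a-> n21, -b-> n23
  n18 = b.0 | 0 | (b.0 | 0\{a}) ⊢ -b-> n24, -b-> n25
  n19 = a.b.0 | 0 | (0 | 0\{a}) ⊢ -a-> n25
  n20 = 0 | (a.0 + b.0) | (b.0 | 0\{a}) ⊢ -a-> n24, -b-> n24, -b-> n26
  n21 = b.0 | (a.0 + b.0) | (0 | 0\{a}) ⊢ -a-> n25, -b-> n25, -b-> n26
  n22 = 0 | 0 | a.(b.0 | 0\{a}) ⊢ -a-> n24
  n23 = 0 | a.(a.0 + b.0) | (0 | 0\{a}) ⊢ -a-> n26
  n24 = 0 | 0 | (b.0 | 0\{a}) ⊢ -b-> n27
  n25 = b.0 | 0 | (0 | 0\{a}) ⊢ -b-> n27
  n26 = 0 | (a.0 + b.0) | (0 | 0\{a}) ⊢ -a-> n27, -b-> n27
  n27 = 0 | 0 | (0 | 0\{a}) ⊢ deadlocked
Coarsest stable partition (strong bisimilarity classes):
  B0 = {m0}
  B1 = {m1}
  B2 = {m3, m4}
  B3 = {m8}
  B4 = {m13}
  B5 = {m21, m22}
  B6 = {m24, m25, n24, n25}
  B7 = {m27, n27}
  B8 = {m26}
  B9 = {m18, n18}
  B10 = {m16, m17}
  B11 = {m23}
  B12 = {m10, m9}
  B13 = {m14, m15}
  B14 = {m19, m20, n19, n22}
  B15 = {m6, m7}
  B16 = {m11, m12, n11, n14}
  B17 = {m2}
  B18 = {m5, n6}
  B19 = {n0}
  B20 = {n1}
  B21 = {n3, n4}
  B22 = {n8}
  B23 = {n16, n17}
  B24 = {n20, n21}
  B25 = {n26}
  B26 = {n23}
  B27 = {n12}
  B28 = {n5, n7}
  B29 = {n13, n15}
  B30 = {n10, n9}
  B31 = {n2}
m0 ∈ B0, n0 ∈ B19 → different blocks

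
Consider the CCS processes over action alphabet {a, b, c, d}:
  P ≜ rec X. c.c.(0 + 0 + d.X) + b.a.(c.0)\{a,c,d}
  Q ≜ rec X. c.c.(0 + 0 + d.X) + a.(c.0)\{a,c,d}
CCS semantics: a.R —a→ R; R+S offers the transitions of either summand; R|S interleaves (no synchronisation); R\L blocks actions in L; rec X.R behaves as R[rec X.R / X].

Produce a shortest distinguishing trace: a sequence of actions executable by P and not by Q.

b

P's transition system — 5 states:
  p0 = rec X. c.c.(0 + 0 + d.X) + b.a.(c.0)\{a,c,d} → ··b··> p1, ··c··> p2
  p1 = a.(c.0)\{a,c,d} → ··a··> p3
  p2 = c.(0 + 0 + d.(rec X. c.c.(0 + 0 + d.X) + b.a.(c.0)\{a,c,d})) → ··c··> p4
  p3 = (c.0)\{a,c,d} → (no moves)
  p4 = 0 + 0 + d.(rec X. c.c.(0 + 0 + d.X) + b.a.(c.0)\{a,c,d}) → ··d··> p0
Q's transition system — 4 states:
  q0 = rec X. c.c.(0 + 0 + d.X) + a.(c.0)\{a,c,d} → ··a··> q1, ··c··> q2
  q1 = (c.0)\{a,c,d} → (no moves)
  q2 = c.(0 + 0 + d.(rec X. c.c.(0 + 0 + d.X) + a.(c.0)\{a,c,d})) → ··c··> q3
  q3 = 0 + 0 + d.(rec X. c.c.(0 + 0 + d.X) + a.(c.0)\{a,c,d}) → ··d··> q0
Trace ⟨b⟩ through P, begin at {p0}:
  step 1 (b): {p1}
  ✓ P
Trace ⟨b⟩ through Q, begin at {q0}:
  step 1 (b): ∅  — Q cannot continue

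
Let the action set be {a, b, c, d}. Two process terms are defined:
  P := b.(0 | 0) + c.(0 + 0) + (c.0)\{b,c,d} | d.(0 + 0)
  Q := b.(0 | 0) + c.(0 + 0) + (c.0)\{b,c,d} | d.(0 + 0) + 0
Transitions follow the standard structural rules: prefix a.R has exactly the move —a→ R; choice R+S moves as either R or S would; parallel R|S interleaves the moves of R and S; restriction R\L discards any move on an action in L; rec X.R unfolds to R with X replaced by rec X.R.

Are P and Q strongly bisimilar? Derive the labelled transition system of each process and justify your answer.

P ~ Q

P's transition system — 4 states:
  m0 = b.(0 | 0) + c.(0 + 0) + (c.0)\{b,c,d} | d.(0 + 0) :: ··b··> m1, ··c··> m2, ··d··> m3
  m1 = 0 | 0 :: stopped
  m2 = 0 + 0 :: stopped
  m3 = (c.0)\{b,c,d} | (0 + 0) :: stopped
Q's transition system — 4 states:
  n0 = b.(0 | 0) + c.(0 + 0) + (c.0)\{b,c,d} | d.(0 + 0) + 0 :: ··b··> n1, ··c··> n2, ··d··> n3
  n1 = 0 | 0 :: stopped
  n2 = 0 + 0 :: stopped
  n3 = (c.0)\{b,c,d} | (0 + 0) :: stopped
Coarsest stable partition (strong bisimilarity classes):
  B0 = {m0, n0}
  B1 = {m1, m2, m3, n1, n2, n3}
m0 ∈ B0, n0 ∈ B0 → same block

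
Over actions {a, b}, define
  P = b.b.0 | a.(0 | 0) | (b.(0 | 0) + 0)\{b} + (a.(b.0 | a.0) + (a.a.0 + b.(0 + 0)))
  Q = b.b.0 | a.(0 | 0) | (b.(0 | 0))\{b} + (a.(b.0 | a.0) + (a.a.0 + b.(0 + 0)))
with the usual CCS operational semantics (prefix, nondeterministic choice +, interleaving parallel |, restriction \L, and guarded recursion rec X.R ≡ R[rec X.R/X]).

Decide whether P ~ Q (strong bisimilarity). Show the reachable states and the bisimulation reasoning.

Reachable graph of P (13 states):
  p0 = b.b.0 | a.(0 | 0) | (b.(0 | 0) + 0)\{b} + (a.(b.0 | a.0) + (a.a.0 + b.(0 + 0))) → -a-> p1, -a-> p2, -a-> p3, -b-> p4, -b-> p5
  p1 = a.0 → -a-> p6
  p2 = b.0 | a.0 → -a-> p7, -b-> p8
  p3 = b.b.0 | (0 | 0) | (b.(0 | 0) + 0)\{b} → -b-> p9
  p4 = 0 + 0 → (no moves)
  p5 = b.0 | a.(0 | 0) | (b.(0 | 0) + 0)\{b} → -a-> p9, -b-> p10
  p6 = 0 → (no moves)
  p7 = b.0 | 0 → -b-> p11
  p8 = 0 | a.0 → -a-> p11
  p9 = b.0 | (0 | 0) | (b.(0 | 0) + 0)\{b} → -b-> p12
  p10 = 0 | a.(0 | 0) | (b.(0 | 0) + 0)\{b} → -a-> p12
  p11 = 0 | 0 → (no moves)
  p12 = 0 | (0 | 0) | (b.(0 | 0) + 0)\{b} → (no moves)
Reachable graph of Q (13 states):
  q0 = b.b.0 | a.(0 | 0) | (b.(0 | 0))\{b} + (a.(b.0 | a.0) + (a.a.0 + b.(0 + 0))) → -a-> q1, -a-> q2, -a-> q3, -b-> q4, -b-> q5
  q1 = a.0 → -a-> q6
  q2 = b.0 | a.0 → -a-> q7, -b-> q8
  q3 = b.b.0 | (0 | 0) | (b.(0 | 0))\{b} → -b-> q9
  q4 = 0 + 0 → (no moves)
  q5 = b.0 | a.(0 | 0) | (b.(0 | 0))\{b} → -a-> q9, -b-> q10
  q6 = 0 → (no moves)
  q7 = b.0 | 0 → -b-> q11
  q8 = 0 | a.0 → -a-> q11
  q9 = b.0 | (0 | 0) | (b.(0 | 0))\{b} → -b-> q12
  q10 = 0 | a.(0 | 0) | (b.(0 | 0))\{b} → -a-> q12
  q11 = 0 | 0 → (no moves)
  q12 = 0 | (0 | 0) | (b.(0 | 0))\{b} → (no moves)
Partition-refinement fixed point:
  B0 = {p0, q0}
  B1 = {p2, p5, q2, q5}
  B2 = {p1, p10, p8, q1, q10, q8}
  B3 = {p11, p12, p4, p6, q11, q12, q4, q6}
  B4 = {p7, p9, q7, q9}
  B5 = {p3, q3}
p0 ∈ B0, q0 ∈ B0 → same block

YES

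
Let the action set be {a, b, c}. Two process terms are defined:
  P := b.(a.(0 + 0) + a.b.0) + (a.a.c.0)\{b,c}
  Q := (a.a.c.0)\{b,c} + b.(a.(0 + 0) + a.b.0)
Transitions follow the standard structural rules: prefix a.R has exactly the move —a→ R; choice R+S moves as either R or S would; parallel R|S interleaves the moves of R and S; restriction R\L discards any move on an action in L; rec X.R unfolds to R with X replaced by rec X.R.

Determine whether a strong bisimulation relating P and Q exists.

Reachable graph of P (7 states):
  p0 = b.(a.(0 + 0) + a.b.0) + (a.a.c.0)\{b,c} → -a-> p1, -b-> p2
  p1 = (a.c.0)\{b,c} → -a-> p3
  p2 = a.(0 + 0) + a.b.0 → -a-> p4, -a-> p5
  p3 = (c.0)\{b,c} → (no moves)
  p4 = 0 + 0 → (no moves)
  p5 = b.0 → -b-> p6
  p6 = 0 → (no moves)
Reachable graph of Q (7 states):
  q0 = (a.a.c.0)\{b,c} + b.(a.(0 + 0) + a.b.0) → -a-> q1, -b-> q2
  q1 = (a.c.0)\{b,c} → -a-> q3
  q2 = a.(0 + 0) + a.b.0 → -a-> q4, -a-> q5
  q3 = (c.0)\{b,c} → (no moves)
  q4 = 0 + 0 → (no moves)
  q5 = b.0 → -b-> q6
  q6 = 0 → (no moves)
Coarsest stable partition (strong bisimilarity classes):
  B0 = {p0, q0}
  B1 = {p1, q1}
  B2 = {p3, p4, p6, q3, q4, q6}
  B3 = {p2, q2}
  B4 = {p5, q5}
p0 ∈ B0, q0 ∈ B0 → same block

bisimilar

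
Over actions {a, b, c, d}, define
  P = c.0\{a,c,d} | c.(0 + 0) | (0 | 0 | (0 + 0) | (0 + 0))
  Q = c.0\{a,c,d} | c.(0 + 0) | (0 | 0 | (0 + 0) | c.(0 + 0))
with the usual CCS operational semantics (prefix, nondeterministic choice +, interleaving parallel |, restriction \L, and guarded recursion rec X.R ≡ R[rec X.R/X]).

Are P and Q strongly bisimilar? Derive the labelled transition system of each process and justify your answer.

LTS(P): 4 reachable states
  m0 = c.0\{a,c,d} | c.(0 + 0) | (0 | 0 | (0 + 0) | (0 + 0)) :: -c-> m1, -c-> m2
  m1 = 0\{a,c,d} | c.(0 + 0) | (0 | 0 | (0 + 0) | (0 + 0)) :: -c-> m3
  m2 = c.0\{a,c,d} | (0 + 0) | (0 | 0 | (0 + 0) | (0 + 0)) :: -c-> m3
  m3 = 0\{a,c,d} | (0 + 0) | (0 | 0 | (0 + 0) | (0 + 0)) :: (no moves)
LTS(Q): 8 reachable states
  n0 = c.0\{a,c,d} | c.(0 + 0) | (0 | 0 | (0 + 0) | c.(0 + 0)) :: -c-> n1, -c-> n2, -c-> n3
  n1 = 0\{a,c,d} | c.(0 + 0) | (0 | 0 | (0 + 0) | c.(0 + 0)) :: -c-> n4, -c-> n5
  n2 = c.0\{a,c,d} | (0 + 0) | (0 | 0 | (0 + 0) | c.(0 + 0)) :: -c-> n4, -c-> n6
  n3 = c.0\{a,c,d} | c.(0 + 0) | (0 | 0 | (0 + 0) | (0 + 0)) :: -c-> n5, -c-> n6
  n4 = 0\{a,c,d} | (0 + 0) | (0 | 0 | (0 + 0) | c.(0 + 0)) :: -c-> n7
  n5 = 0\{a,c,d} | c.(0 + 0) | (0 | 0 | (0 + 0) | (0 + 0)) :: -c-> n7
  n6 = c.0\{a,c,d} | (0 + 0) | (0 | 0 | (0 + 0) | (0 + 0)) :: -c-> n7
  n7 = 0\{a,c,d} | (0 + 0) | (0 | 0 | (0 + 0) | (0 + 0)) :: (no moves)
Bisimilarity quotient blocks:
  B0 = {m0, n1, n2, n3}
  B1 = {m1, m2, n4, n5, n6}
  B2 = {m3, n7}
  B3 = {n0}
m0 ∈ B0, n0 ∈ B3 → different blocks

P ≁ Q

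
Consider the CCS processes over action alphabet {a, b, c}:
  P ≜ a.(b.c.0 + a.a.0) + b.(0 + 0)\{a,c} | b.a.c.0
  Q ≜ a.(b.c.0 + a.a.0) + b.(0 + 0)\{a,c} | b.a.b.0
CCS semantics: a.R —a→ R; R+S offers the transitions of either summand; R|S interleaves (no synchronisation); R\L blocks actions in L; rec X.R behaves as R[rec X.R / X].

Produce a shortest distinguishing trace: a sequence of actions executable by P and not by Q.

bac

P's transition system — 12 states:
  m0 = a.(b.c.0 + a.a.0) + b.(0 + 0)\{a,c} | b.a.c.0 :: --a--▸ m1, --b--▸ m2, --b--▸ m3
  m1 = b.c.0 + a.a.0 :: --a--▸ m4, --b--▸ m5
  m2 = (0 + 0)\{a,c} | b.a.c.0 :: --b--▸ m6
  m3 = b.(0 + 0)\{a,c} | a.c.0 :: --a--▸ m7, --b--▸ m6
  m4 = a.0 :: --a--▸ m8
  m5 = c.0 :: --c--▸ m8
  m6 = (0 + 0)\{a,c} | a.c.0 :: --a--▸ m9
  m7 = b.(0 + 0)\{a,c} | c.0 :: --b--▸ m9, --c--▸ m10
  m8 = 0 :: (no moves)
  m9 = (0 + 0)\{a,c} | c.0 :: --c--▸ m11
  m10 = b.(0 + 0)\{a,c} | 0 :: --b--▸ m11
  m11 = (0 + 0)\{a,c} | 0 :: (no moves)
Q's transition system — 12 states:
  n0 = a.(b.c.0 + a.a.0) + b.(0 + 0)\{a,c} | b.a.b.0 :: --a--▸ n1, --b--▸ n2, --b--▸ n3
  n1 = b.c.0 + a.a.0 :: --a--▸ n4, --b--▸ n5
  n2 = (0 + 0)\{a,c} | b.a.b.0 :: --b--▸ n6
  n3 = b.(0 + 0)\{a,c} | a.b.0 :: --a--▸ n7, --b--▸ n6
  n4 = a.0 :: --a--▸ n8
  n5 = c.0 :: --c--▸ n8
  n6 = (0 + 0)\{a,c} | a.b.0 :: --a--▸ n9
  n7 = b.(0 + 0)\{a,c} | b.0 :: --b--▸ n10, --b--▸ n9
  n8 = 0 :: (no moves)
  n9 = (0 + 0)\{a,c} | b.0 :: --b--▸ n11
  n10 = b.(0 + 0)\{a,c} | 0 :: --b--▸ n11
  n11 = (0 + 0)\{a,c} | 0 :: (no moves)
Run σ = ⟨bac⟩ on P: start {m0}
  step 1 (b): {m2, m3}
  step 2 (a): {m7}
  step 3 (c): {m10}
  P completes σ.
Run σ = ⟨bac⟩ on Q: start {n0}
  step 1 (b): {n2, n3}
  step 2 (a): {n7}
  step 3 (c): ∅ (Q stuck)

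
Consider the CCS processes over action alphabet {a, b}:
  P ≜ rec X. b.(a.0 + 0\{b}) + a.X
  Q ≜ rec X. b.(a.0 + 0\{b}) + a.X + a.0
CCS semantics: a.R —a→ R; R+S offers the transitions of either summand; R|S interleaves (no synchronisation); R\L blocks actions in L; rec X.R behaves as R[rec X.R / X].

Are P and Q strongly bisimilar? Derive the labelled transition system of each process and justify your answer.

LTS(P): 3 reachable states
  s0 = rec X. b.(a.0 + 0\{b}) + a.X → -a-> s0, -b-> s1
  s1 = a.0 + 0\{b} → -a-> s2
  s2 = 0 → deadlocked
LTS(Q): 3 reachable states
  t0 = rec X. b.(a.0 + 0\{b}) + a.X + a.0 → -a-> t0, -a-> t1, -b-> t2
  t1 = 0 → deadlocked
  t2 = a.0 + 0\{b} → -a-> t1
Bisimilarity quotient blocks:
  B0 = {s0}
  B1 = {s1, t2}
  B2 = {s2, t1}
  B3 = {t0}
s0 ∈ B0, t0 ∈ B3 → different blocks

NO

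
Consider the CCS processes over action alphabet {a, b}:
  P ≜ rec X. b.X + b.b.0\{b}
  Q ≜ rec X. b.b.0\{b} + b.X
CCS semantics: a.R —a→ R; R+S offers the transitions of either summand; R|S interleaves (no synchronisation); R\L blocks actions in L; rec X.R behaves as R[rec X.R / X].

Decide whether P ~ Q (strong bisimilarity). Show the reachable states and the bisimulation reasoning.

bisimilar

LTS(P): 3 reachable states
  s0 = rec X. b.X + b.b.0\{b} ⊢ —b→ s0, —b→ s1
  s1 = b.0\{b} ⊢ —b→ s2
  s2 = 0\{b} ⊢ stopped
LTS(Q): 3 reachable states
  t0 = rec X. b.b.0\{b} + b.X ⊢ —b→ t0, —b→ t1
  t1 = b.0\{b} ⊢ —b→ t2
  t2 = 0\{b} ⊢ stopped
Partition-refinement fixed point:
  B0 = {s0, t0}
  B1 = {s1, t1}
  B2 = {s2, t2}
s0 ∈ B0, t0 ∈ B0 → same block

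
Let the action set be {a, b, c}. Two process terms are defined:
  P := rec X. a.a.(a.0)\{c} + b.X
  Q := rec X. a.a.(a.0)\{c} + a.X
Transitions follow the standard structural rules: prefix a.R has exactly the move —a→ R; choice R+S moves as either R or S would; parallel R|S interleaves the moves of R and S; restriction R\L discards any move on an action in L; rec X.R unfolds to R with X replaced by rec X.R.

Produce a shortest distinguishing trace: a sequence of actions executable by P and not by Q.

b

LTS(P): 4 reachable states
  s0 = rec X. a.a.(a.0)\{c} + b.X has moves --a--▸ s1, --b--▸ s0
  s1 = a.(a.0)\{c} has moves --a--▸ s2
  s2 = (a.0)\{c} has moves --a--▸ s3
  s3 = 0\{c} has moves deadlocked
LTS(Q): 4 reachable states
  t0 = rec X. a.a.(a.0)\{c} + a.X has moves --a--▸ t0, --a--▸ t1
  t1 = a.(a.0)\{c} has moves --a--▸ t2
  t2 = (a.0)\{c} has moves --a--▸ t3
  t3 = 0\{c} has moves deadlocked
Executing b from P (initial set {s0}):
  after b @ step 1: {s0}
  ✓ P
Executing b from Q (initial set {t0}):
  after b @ step 1: ∅ (Q stuck)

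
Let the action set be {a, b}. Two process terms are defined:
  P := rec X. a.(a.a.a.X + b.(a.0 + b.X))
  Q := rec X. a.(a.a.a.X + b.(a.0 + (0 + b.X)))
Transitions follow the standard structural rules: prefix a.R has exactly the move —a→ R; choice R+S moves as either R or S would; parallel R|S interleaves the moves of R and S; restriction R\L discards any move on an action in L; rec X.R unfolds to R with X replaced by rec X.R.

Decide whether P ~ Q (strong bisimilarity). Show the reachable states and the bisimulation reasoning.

YES

LTS(P): 6 reachable states
  m0 = rec X. a.(a.a.a.X + b.(a.0 + b.X)) | -a-> m1
  m1 = a.a.a.(rec X. a.(a.a.a.X + b.(a.0 + b.X))) + b.(a.0 + b.(rec X. a.(a.a.a.X + b.(a.0 + b.X)))) | -a-> m2, -b-> m3
  m2 = a.a.(rec X. a.(a.a.a.X + b.(a.0 + b.X))) | -a-> m4
  m3 = a.0 + b.(rec X. a.(a.a.a.X + b.(a.0 + b.X))) | -a-> m5, -b-> m0
  m4 = a.(rec X. a.(a.a.a.X + b.(a.0 + b.X))) | -a-> m0
  m5 = 0 | deadlocked
LTS(Q): 6 reachable states
  n0 = rec X. a.(a.a.a.X + b.(a.0 + (0 + b.X))) | -a-> n1
  n1 = a.a.a.(rec X. a.(a.a.a.X + b.(a.0 + (0 + b.X)))) + b.(a.0 + (0 + b.(rec X. a.(a.a.a.X + b.(a.0 + (0 + b.X)))))) | -a-> n2, -b-> n3
  n2 = a.a.(rec X. a.(a.a.a.X + b.(a.0 + (0 + b.X)))) | -a-> n4
  n3 = a.0 + (0 + b.(rec X. a.(a.a.a.X + b.(a.0 + (0 + b.X))))) | -a-> n5, -b-> n0
  n4 = a.(rec X. a.(a.a.a.X + b.(a.0 + (0 + b.X)))) | -a-> n0
  n5 = 0 | deadlocked
Coarsest stable partition (strong bisimilarity classes):
  B0 = {m0, n0}
  B1 = {m1, n1}
  B2 = {m3, n3}
  B3 = {m5, n5}
  B4 = {m2, n2}
  B5 = {m4, n4}
m0 ∈ B0, n0 ∈ B0 → same block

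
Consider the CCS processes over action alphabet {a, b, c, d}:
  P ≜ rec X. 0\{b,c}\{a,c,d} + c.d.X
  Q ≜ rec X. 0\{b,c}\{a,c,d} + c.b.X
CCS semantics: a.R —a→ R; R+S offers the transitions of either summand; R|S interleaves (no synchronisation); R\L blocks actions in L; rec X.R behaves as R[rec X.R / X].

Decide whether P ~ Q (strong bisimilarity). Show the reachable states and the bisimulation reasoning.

P ≁ Q

LTS(P): 2 reachable states
  m0 = rec X. 0\{b,c}\{a,c,d} + c.d.X | -c-> m1
  m1 = d.(rec X. 0\{b,c}\{a,c,d} + c.d.X) | -d-> m0
LTS(Q): 2 reachable states
  n0 = rec X. 0\{b,c}\{a,c,d} + c.b.X | -c-> n1
  n1 = b.(rec X. 0\{b,c}\{a,c,d} + c.b.X) | -b-> n0
Partition-refinement fixed point:
  B0 = {m0}
  B1 = {m1}
  B2 = {n0}
  B3 = {n1}
m0 ∈ B0, n0 ∈ B2 → different blocks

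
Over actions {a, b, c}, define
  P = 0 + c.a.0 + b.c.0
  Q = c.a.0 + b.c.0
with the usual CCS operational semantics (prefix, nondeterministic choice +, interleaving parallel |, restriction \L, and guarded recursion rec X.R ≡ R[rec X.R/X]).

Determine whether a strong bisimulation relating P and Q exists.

bisimilar

LTS(P): 4 reachable states
  m0 = 0 + c.a.0 + b.c.0 has moves -b-> m1, -c-> m2
  m1 = c.0 has moves -c-> m3
  m2 = a.0 has moves -a-> m3
  m3 = 0 has moves ·
LTS(Q): 4 reachable states
  n0 = c.a.0 + b.c.0 has moves -b-> n1, -c-> n2
  n1 = c.0 has moves -c-> n3
  n2 = a.0 has moves -a-> n3
  n3 = 0 has moves ·
Bisimilarity quotient blocks:
  B0 = {m0, n0}
  B1 = {m1, n1}
  B2 = {m3, n3}
  B3 = {m2, n2}
m0 ∈ B0, n0 ∈ B0 → same block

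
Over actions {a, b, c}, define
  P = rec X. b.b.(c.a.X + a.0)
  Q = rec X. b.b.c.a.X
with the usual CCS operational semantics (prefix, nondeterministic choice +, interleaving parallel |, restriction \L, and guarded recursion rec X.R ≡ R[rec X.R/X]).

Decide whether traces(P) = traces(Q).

Reachable graph of P (5 states):
  p0 = rec X. b.b.(c.a.X + a.0) :: =b=> p1
  p1 = b.(c.a.(rec X. b.b.(c.a.X + a.0)) + a.0) :: =b=> p2
  p2 = c.a.(rec X. b.b.(c.a.X + a.0)) + a.0 :: =a=> p3, =c=> p4
  p3 = 0 :: ·
  p4 = a.(rec X. b.b.(c.a.X + a.0)) :: =a=> p0
Reachable graph of Q (4 states):
  q0 = rec X. b.b.c.a.X :: =b=> q1
  q1 = b.c.a.(rec X. b.b.c.a.X) :: =b=> q2
  q2 = c.a.(rec X. b.b.c.a.X) :: =c=> q3
  q3 = a.(rec X. b.b.c.a.X) :: =a=> q0
Run σ = ⟨bba⟩ on P: start {p0}
  after b @ step 1: {p1}
  after b @ step 2: {p2}
  after a @ step 3: {p3}
  — P admits the full trace.
Run σ = ⟨bba⟩ on Q: start {q0}
  after b @ step 1: {q1}
  after b @ step 2: {q2}
  after a @ step 3: ∅  — Q cannot continue

traces(P) ≠ traces(Q) — witness ⟨bba⟩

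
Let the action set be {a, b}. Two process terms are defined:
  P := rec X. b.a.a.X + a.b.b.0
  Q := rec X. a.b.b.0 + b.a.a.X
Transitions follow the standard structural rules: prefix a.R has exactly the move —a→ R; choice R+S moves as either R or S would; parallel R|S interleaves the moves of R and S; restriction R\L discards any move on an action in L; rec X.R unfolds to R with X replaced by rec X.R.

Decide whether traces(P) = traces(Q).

LTS(P): 6 reachable states
  p0 = rec X. b.a.a.X + a.b.b.0 | ··a··> p1, ··b··> p2
  p1 = b.b.0 | ··b··> p3
  p2 = a.a.(rec X. b.a.a.X + a.b.b.0) | ··a··> p4
  p3 = b.0 | ··b··> p5
  p4 = a.(rec X. b.a.a.X + a.b.b.0) | ··a··> p0
  p5 = 0 | ∅
LTS(Q): 6 reachable states
  q0 = rec X. a.b.b.0 + b.a.a.X | ··a··> q1, ··b··> q2
  q1 = b.b.0 | ··b··> q3
  q2 = a.a.(rec X. a.b.b.0 + b.a.a.X) | ··a··> q4
  q3 = b.0 | ··b··> q5
  q4 = a.(rec X. a.b.b.0 + b.a.a.X) | ··a··> q0
  q5 = 0 | ∅
Partition-refinement fixed point:
  B0 = {p0, q0}
  B1 = {p2, q2}
  B2 = {p4, q4}
  B3 = {p1, q1}
  B4 = {p3, q3}
  B5 = {p5, q5}
p0 ∈ B0, q0 ∈ B0 → same block
Bisimilar ⇒ trace-equivalent.

YES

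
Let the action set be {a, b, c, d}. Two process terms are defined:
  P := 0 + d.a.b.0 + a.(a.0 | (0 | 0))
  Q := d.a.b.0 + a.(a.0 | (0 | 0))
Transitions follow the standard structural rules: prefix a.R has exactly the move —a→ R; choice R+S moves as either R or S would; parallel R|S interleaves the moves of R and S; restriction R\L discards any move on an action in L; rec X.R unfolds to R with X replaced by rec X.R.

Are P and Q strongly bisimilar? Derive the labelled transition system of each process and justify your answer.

P's transition system — 6 states:
  u0 = 0 + d.a.b.0 + a.(a.0 | (0 | 0)) :: —a→ u1, —d→ u2
  u1 = a.0 | (0 | 0) :: —a→ u3
  u2 = a.b.0 :: —a→ u4
  u3 = 0 | (0 | 0) :: ∅
  u4 = b.0 :: —b→ u5
  u5 = 0 :: ∅
Q's transition system — 6 states:
  v0 = d.a.b.0 + a.(a.0 | (0 | 0)) :: —a→ v1, —d→ v2
  v1 = a.0 | (0 | 0) :: —a→ v3
  v2 = a.b.0 :: —a→ v4
  v3 = 0 | (0 | 0) :: ∅
  v4 = b.0 :: —b→ v5
  v5 = 0 :: ∅
Coarsest stable partition (strong bisimilarity classes):
  B0 = {u0, v0}
  B1 = {u1, v1}
  B2 = {u3, u5, v3, v5}
  B3 = {u2, v2}
  B4 = {u4, v4}
u0 ∈ B0, v0 ∈ B0 → same block

YES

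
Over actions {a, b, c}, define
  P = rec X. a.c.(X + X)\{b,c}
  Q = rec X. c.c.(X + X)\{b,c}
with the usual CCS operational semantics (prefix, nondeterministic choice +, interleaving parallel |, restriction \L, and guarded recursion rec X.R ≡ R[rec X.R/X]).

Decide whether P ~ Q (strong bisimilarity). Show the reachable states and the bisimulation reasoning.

LTS(P): 4 reachable states
  p0 = rec X. a.c.(X + X)\{b,c} | =a=> p1
  p1 = c.((rec X. a.c.(X + X)\{b,c}) + (rec X. a.c.(X + X)\{b,c}))\{b,c} | =c=> p2
  p2 = ((rec X. a.c.(X + X)\{b,c}) + (rec X. a.c.(X + X)\{b,c}))\{b,c} | =a=> p3
  p3 = (c.((rec X. a.c.(X + X)\{b,c}) + (rec X. a.c.(X + X)\{b,c}))\{b,c})\{b,c} | (no moves)
LTS(Q): 3 reachable states
  q0 = rec X. c.c.(X + X)\{b,c} | =c=> q1
  q1 = c.((rec X. c.c.(X + X)\{b,c}) + (rec X. c.c.(X + X)\{b,c}))\{b,c} | =c=> q2
  q2 = ((rec X. c.c.(X + X)\{b,c}) + (rec X. c.c.(X + X)\{b,c}))\{b,c} | (no moves)
Coarsest stable partition (strong bisimilarity classes):
  B0 = {p0}
  B1 = {p1}
  B2 = {p2}
  B3 = {p3, q2}
  B4 = {q0}
  B5 = {q1}
p0 ∈ B0, q0 ∈ B4 → different blocks

NO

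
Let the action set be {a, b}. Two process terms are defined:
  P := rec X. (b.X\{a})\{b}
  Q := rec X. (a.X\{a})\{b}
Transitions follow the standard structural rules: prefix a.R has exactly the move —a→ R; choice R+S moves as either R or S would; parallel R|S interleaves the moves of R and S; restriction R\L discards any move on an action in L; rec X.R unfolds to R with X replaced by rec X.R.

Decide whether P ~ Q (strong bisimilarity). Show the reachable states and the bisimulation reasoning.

Reachable graph of P (1 states):
  p0 = rec X. (b.X\{a})\{b} ⊢ stopped
Reachable graph of Q (2 states):
  q0 = rec X. (a.X\{a})\{b} ⊢ =a=> q1
  q1 = (rec X. (a.X\{a})\{b})\{a}\{b} ⊢ stopped
Bisimilarity quotient blocks:
  B0 = {p0, q1}
  B1 = {q0}
p0 ∈ B0, q0 ∈ B1 → different blocks

not bisimilar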